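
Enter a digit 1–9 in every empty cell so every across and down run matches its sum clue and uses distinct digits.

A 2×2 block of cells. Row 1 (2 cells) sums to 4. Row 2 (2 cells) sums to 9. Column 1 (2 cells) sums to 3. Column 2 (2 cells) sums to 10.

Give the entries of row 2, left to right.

4 in 2 cells must be {1,3}; 3 in 2 cells must be {1,2}.
The 4 across and the 3 down share only 1, so (1,1) = 1.
(1,2) = 4 − 1 = 3 completes the 4 across.
(2,1) = 3 − 1 = 2 completes the 3 down.
(2,2) = 9 − 2 = 7 completes the 9 across.

2, 7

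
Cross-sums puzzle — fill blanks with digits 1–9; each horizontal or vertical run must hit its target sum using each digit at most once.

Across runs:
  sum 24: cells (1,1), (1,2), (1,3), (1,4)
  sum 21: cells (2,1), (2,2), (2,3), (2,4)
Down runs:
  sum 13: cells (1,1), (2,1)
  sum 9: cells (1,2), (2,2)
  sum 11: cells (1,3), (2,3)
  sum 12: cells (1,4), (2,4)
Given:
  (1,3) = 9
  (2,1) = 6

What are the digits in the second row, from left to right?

6 4 2 9

(1,1) = 13 − 6 = 7 completes the 13 down.
(2,3) = 11 − 9 = 2 completes the 11 down.
Nothing is forced directly, so branch on (1,4), whose candidates are 3 or 5. If (1,4) = 5: that forces (1,2) = 3, after which (2,2) would have to be in {4,5,8,9} for the 21 across but in {6} for the 9 down — contradiction. So (1,4) = 3.
(1,2) = 24 − 19 = 5 completes the 24 across.
(2,2) = 9 − 5 = 4 completes the 9 down.
(2,4) = 21 − 12 = 9 completes the 21 across.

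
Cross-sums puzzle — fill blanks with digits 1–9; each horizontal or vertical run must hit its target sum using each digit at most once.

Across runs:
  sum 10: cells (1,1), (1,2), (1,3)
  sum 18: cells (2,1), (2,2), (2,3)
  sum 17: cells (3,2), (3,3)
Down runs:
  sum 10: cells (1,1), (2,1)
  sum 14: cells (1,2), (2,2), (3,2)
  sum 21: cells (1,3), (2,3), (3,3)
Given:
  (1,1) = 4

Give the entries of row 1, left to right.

4 1 5

17 in 2 cells must be {8,9}.
(1,3) = 5: the only remaining digit allowed by both the 10 across and the 21 down.
(2,1) = 10 − 4 = 6 completes the 10 down.
Given what's placed, (3,3) must be 9 to fit the 17 across and 21 down.
(1,2) = 10 − 9 = 1 completes the 10 across.
(2,3) = 21 − 14 = 7 completes the 21 down.
(3,2) = 17 − 9 = 8 completes the 17 across.
(2,2) = 18 − 13 = 5 completes the 18 across.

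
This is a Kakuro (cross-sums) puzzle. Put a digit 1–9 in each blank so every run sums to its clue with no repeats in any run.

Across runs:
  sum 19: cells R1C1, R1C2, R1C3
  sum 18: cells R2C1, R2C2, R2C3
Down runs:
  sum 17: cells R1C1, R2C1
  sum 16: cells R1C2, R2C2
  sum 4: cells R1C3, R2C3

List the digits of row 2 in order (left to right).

17 in 2 cells must be {8,9}; 16 in 2 cells must be {7,9}; 4 in 2 cells must be {1,3}.
The 19 across and the 4 down share only 3, so R1C3 = 3.
R2C3 = 4 − 3 = 1 completes the 4 down.
Given what's placed, R1C1 must be 9 to fit the 19 across and 17 down.
R1C2 = 19 − 12 = 7 completes the 19 across.
R2C1 = 17 − 9 = 8 completes the 17 down.
R2C2 = 18 − 9 = 9 completes the 18 across.

8 9 1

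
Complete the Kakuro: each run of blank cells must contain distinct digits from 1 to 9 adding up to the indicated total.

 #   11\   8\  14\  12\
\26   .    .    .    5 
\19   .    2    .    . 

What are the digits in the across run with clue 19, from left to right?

4 2 6 7

R1C2 = 8 − 2 = 6 completes the 8 down.
R1C3 = 8: the only remaining digit allowed by both the 26 across and the 14 down.
R2C3 = 14 − 8 = 6 completes the 14 down.
R2C4 = 12 − 5 = 7 completes the 12 down.
R1C1 = 26 − 19 = 7 completes the 26 across.
R2C1 = 19 − 15 = 4 completes the 19 across.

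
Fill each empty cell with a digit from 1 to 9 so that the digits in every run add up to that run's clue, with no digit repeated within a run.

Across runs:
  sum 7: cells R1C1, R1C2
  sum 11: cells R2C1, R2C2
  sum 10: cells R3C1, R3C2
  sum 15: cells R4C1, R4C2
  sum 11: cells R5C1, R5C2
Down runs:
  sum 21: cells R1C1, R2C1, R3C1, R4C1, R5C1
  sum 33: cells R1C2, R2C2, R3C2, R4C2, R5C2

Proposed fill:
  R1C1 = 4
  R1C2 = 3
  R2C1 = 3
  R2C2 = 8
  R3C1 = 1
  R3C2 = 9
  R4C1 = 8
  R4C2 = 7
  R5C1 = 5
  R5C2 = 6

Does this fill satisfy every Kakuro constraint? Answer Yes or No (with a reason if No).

Across: 4+3=7; 3+8=11; 1+9=10; 8+7=15; 5+6=11. Down: 4+3+1+8+5=21; 3+8+9+7+6=33. No digit repeats within any run.

Yes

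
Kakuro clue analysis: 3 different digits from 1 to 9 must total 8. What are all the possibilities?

{1,2,5}; {1,3,4}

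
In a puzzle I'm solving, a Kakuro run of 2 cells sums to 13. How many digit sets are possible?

3

2 distinct digits from 1–9 sum between 3 and 17.
Enumerating: {4,9}, {5,8}, {6,7}.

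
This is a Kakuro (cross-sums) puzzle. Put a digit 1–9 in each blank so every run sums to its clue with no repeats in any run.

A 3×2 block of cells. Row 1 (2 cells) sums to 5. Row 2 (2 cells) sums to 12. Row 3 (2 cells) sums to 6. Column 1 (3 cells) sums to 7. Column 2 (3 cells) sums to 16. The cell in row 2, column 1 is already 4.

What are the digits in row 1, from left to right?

7 in 3 cells must be {1,2,4}.
(2,2) = 12 − 4 = 8 completes the 12 across.
Nothing is forced directly, so branch on (1,1), whose candidates are 1 or 2. If (1,1) = 1: then (1,2) would have to be in {4} for the 5 across but in {1,2,3,5,6,7} for the 16 down — contradiction. So (1,1) = 2.
(1,2) = 5 − 2 = 3 completes the 5 across.
(3,1) = 7 − 6 = 1 completes the 7 down.
(3,2) = 6 − 1 = 5 completes the 6 across.

2 3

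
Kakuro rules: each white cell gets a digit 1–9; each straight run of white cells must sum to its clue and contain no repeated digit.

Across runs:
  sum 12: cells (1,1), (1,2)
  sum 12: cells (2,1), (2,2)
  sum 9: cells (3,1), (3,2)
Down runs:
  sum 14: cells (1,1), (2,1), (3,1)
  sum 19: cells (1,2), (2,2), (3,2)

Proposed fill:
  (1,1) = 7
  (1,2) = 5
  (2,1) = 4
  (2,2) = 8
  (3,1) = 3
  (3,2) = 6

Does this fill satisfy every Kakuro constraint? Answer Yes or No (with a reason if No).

Yes

Across: 7+5=12; 4+8=12; 3+6=9. Down: 7+4+3=14; 5+8+6=19. No digit repeats within any run.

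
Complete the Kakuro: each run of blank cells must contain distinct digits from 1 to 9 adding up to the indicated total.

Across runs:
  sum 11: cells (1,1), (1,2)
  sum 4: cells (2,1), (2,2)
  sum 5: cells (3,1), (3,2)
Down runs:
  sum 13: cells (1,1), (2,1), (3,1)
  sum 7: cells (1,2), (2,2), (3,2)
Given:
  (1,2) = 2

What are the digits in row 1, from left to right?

4 in 2 cells must be {1,3}; 7 in 3 cells must be {1,2,4}.
(1,1) = 11 − 2 = 9 completes the 11 across.
Given what's placed, (2,2) must be 1 to fit the 4 across and 7 down.
(3,2) = 7 − 3 = 4 completes the 7 down.
(2,1) = 4 − 1 = 3 completes the 4 across.
(3,1) = 5 − 4 = 1 completes the 5 across.

9 2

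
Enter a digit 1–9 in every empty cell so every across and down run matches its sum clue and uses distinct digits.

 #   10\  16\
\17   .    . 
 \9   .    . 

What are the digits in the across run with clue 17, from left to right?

8 9

17 in 2 cells must be {8,9}; 16 in 2 cells must be {7,9}.
The 17 across and the 16 down share only 9, so R1C2 = 9.
R2C2 = 16 − 9 = 7 completes the 16 down.
R1C1 = 17 − 9 = 8 completes the 17 across.
R2C1 = 9 − 7 = 2 completes the 9 across.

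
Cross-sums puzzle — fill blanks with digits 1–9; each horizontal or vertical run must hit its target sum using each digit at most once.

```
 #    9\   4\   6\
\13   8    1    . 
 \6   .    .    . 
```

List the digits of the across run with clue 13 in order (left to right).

6 in 3 cells must be {1,2,3}; 4 in 2 cells must be {1,3}.
R1C3 = 13 − 9 = 4 completes the 13 across.
R2C1 = 9 − 8 = 1 completes the 9 down.
R2C2 = 4 − 1 = 3 completes the 4 down.
R2C3 = 6 − 4 = 2 completes the 6 across.

8 1 4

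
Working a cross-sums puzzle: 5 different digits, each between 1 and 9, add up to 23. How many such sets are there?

5 distinct digits from 1–9 sum between 15 and 35.

11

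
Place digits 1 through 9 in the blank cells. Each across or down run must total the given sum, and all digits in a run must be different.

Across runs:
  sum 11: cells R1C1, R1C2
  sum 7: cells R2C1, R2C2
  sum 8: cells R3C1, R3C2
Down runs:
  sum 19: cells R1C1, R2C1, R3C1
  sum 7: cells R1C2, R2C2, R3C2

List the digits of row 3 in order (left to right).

7 in 3 cells must be {1,2,4}.
Nothing is forced directly, so branch on R1C2, whose candidates are 2 or 4. If R1C2 = 4: that forces R1C1 = 7, R3C1 = 3, after which R3C2 would have to be in {5} for the 8 across but in {1,2} for the 7 down — contradiction. So R1C2 = 2.
R1C1 = 11 − 2 = 9 completes the 11 across.
Given what's placed, R3C2 must be 1 to fit the 8 across and 7 down.
R2C2 = 7 − 3 = 4 completes the 7 down.
R3C1 = 8 − 1 = 7 completes the 8 across.
R2C1 = 7 − 4 = 3 completes the 7 across.

7, 1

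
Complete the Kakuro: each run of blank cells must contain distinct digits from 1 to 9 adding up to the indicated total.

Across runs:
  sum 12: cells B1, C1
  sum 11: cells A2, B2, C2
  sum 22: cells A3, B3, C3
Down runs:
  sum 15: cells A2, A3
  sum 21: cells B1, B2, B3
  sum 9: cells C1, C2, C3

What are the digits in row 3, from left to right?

Nothing is forced directly, so branch on C3, whose candidates are 5 or 6. If C3 = 6: then C1 would have to be in {3,4,5,7,8,9} for the 12 across but in {1,2} for the 9 down — contradiction. So C3 = 5.
Given what's placed, C1 must be 3 to fit the 12 across and 9 down.
C2 = 9 − 8 = 1 completes the 9 down.
B1 = 12 − 3 = 9 completes the 12 across.
B3 = 8: the only remaining digit allowed by both the 22 across and the 21 down.
B2 = 21 − 17 = 4 completes the 21 down.
A3 = 22 − 13 = 9 completes the 22 across.
A2 = 11 − 5 = 6 completes the 11 across.

9, 8, 5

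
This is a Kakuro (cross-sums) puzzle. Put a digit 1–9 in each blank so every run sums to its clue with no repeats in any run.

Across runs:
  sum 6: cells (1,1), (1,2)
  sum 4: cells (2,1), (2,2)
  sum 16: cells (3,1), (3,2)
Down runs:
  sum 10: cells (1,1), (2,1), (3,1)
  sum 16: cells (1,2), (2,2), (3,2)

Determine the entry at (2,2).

3

4 in 2 cells must be {1,3}; 16 in 2 cells must be {7,9}.
The 16 across and the 10 down share only 7, so (3,1) = 7.
(3,2) = 16 − 7 = 9 completes the 16 across.
Given what's placed, (2,1) must be 1 to fit the 4 across and 10 down.
(2,2) = 4 − 1 = 3 completes the 4 across.
(1,1) = 10 − 8 = 2 completes the 10 down.
(1,2) = 6 − 2 = 4 completes the 6 across.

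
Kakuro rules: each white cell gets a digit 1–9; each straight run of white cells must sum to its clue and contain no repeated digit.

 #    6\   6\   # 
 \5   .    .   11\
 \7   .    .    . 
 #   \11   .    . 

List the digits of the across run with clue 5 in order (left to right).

2 3

7 in 3 cells must be {1,2,4}; 6 in 3 cells must be {1,2,3}.
Nothing is forced directly, so branch on R2C3, whose candidates are 2 or 4. If R2C3 = 4: that forces R3C3 = 7, after which R3C2 would have to be in {4} for the 11 across but in {1,2,3} for the 6 down — contradiction. So R2C3 = 2.
R2C2 = 1: the only remaining digit allowed by both the 7 across and the 6 down.
R3C3 = 11 − 2 = 9 completes the 11 down.
R2C1 = 7 − 3 = 4 completes the 7 across.
R3C2 = 11 − 9 = 2 completes the 11 across.
R1C1 = 6 − 4 = 2 completes the 6 down.
R1C2 = 5 − 2 = 3 completes the 5 across.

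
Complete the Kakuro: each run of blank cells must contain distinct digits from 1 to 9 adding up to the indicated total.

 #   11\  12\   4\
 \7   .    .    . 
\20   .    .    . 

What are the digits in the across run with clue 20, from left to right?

9, 8, 3

7 in 3 cells must be {1,2,4}; 4 in 2 cells must be {1,3}.
The 7 across and the 12 down share only 4, so R1C2 = 4.
Given what's placed, R1C3 must be 1 to fit the 7 across and 4 down.
R2C2 = 12 − 4 = 8 completes the 12 down.
R2C3 = 4 − 1 = 3 completes the 4 down.
R1C1 = 7 − 5 = 2 completes the 7 across.
R2C1 = 20 − 11 = 9 completes the 20 across.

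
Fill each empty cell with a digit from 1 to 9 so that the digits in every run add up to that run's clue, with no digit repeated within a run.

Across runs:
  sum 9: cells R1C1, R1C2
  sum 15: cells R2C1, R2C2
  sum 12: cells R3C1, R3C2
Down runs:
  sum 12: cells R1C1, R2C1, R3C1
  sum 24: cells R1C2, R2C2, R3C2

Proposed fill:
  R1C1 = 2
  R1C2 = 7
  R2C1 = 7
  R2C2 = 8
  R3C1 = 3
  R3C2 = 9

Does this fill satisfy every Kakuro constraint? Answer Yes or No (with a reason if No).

Yes

Across: 2+7=9; 7+8=15; 3+9=12. Down: 2+7+3=12; 7+8+9=24. No digit repeats within any run.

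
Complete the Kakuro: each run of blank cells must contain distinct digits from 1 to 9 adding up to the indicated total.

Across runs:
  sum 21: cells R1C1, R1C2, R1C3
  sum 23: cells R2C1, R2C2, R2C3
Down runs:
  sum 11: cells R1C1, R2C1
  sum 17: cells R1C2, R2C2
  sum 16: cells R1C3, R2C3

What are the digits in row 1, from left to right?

23 in 3 cells must be {6,8,9}; 17 in 2 cells must be {8,9}; 16 in 2 cells must be {7,9}.
The 23 across and the 16 down share only 9, so R2C3 = 9.
R1C3 = 16 − 9 = 7 completes the 16 down.
Given what's placed, R2C2 must be 8 to fit the 23 across and 17 down.
R1C2 = 17 − 8 = 9 completes the 17 down.
R2C1 = 23 − 17 = 6 completes the 23 across.
R1C1 = 21 − 16 = 5 completes the 21 across.

5, 9, 7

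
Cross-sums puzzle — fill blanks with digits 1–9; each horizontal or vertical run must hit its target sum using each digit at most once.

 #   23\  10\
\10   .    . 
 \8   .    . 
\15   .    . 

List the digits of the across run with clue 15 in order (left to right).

8, 7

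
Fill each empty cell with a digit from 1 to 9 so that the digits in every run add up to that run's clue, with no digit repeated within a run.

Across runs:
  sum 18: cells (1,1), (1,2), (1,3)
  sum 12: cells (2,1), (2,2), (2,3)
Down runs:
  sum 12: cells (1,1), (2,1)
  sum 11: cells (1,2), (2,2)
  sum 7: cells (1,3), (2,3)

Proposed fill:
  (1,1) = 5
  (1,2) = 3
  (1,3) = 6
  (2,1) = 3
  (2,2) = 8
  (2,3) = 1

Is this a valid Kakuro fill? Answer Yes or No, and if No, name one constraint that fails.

No — the across run (1,1)–(1,3) sums to 14, not 18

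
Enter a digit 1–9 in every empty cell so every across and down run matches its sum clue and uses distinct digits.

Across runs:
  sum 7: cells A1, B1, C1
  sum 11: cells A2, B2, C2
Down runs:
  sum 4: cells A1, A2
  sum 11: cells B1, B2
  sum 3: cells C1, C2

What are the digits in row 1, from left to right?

7 in 3 cells must be {1,2,4}; 4 in 2 cells must be {1,3}; 3 in 2 cells must be {1,2}.
The 7 across and the 4 down share only 1, so A1 = 1.
Given what's placed, C1 must be 2 to fit the 7 across and 3 down.
A2 = 4 − 1 = 3 completes the 4 down.
C2 = 3 − 2 = 1 completes the 3 down.
B1 = 7 − 3 = 4 completes the 7 across.
B2 = 11 − 4 = 7 completes the 11 across.

1, 4, 2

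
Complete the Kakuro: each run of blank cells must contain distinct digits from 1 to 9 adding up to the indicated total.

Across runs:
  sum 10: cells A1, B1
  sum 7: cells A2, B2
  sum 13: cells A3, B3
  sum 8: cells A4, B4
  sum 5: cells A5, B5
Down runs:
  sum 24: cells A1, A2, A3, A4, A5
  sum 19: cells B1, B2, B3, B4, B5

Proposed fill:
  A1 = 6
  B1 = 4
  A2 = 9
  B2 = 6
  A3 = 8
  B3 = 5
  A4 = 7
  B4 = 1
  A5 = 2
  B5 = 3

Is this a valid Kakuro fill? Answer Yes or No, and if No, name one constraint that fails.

No — the across run A2–B2 sums to 15, not 7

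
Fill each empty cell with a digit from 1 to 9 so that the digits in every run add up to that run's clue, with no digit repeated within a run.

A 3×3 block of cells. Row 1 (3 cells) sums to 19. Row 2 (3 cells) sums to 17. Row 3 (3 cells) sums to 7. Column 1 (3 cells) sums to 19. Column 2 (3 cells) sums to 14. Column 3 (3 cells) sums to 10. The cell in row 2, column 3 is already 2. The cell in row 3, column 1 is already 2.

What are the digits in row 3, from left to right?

2, 4, 1

7 in 3 cells must be {1,2,4}.
(3,3) = 1: the only remaining digit allowed by both the 7 across and the 10 down.
(1,3) = 10 − 3 = 7 completes the 10 down.
(3,2) = 7 − 3 = 4 completes the 7 across.
Nothing is forced directly, so branch on (1,1), whose candidates are 8 or 9. If (1,1) = 8: then (1,2) would have to be in {4} for the 19 across but in {1,2,3,7,8,9} for the 14 down — contradiction. So (1,1) = 9.
(1,2) = 19 − 16 = 3 completes the 19 across.
(2,1) = 19 − 11 = 8 completes the 19 down.
(2,2) = 17 − 10 = 7 completes the 17 across.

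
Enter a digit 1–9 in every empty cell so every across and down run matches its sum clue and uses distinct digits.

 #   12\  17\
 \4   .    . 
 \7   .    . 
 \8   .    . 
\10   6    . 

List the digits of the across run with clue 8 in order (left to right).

1 7

4 in 2 cells must be {1,3}.
R4C2 = 10 − 6 = 4 completes the 10 across.
Nothing is forced directly, so branch on R2C1, whose candidates are 1 or 2 or 3. If R2C1 = 1: that forces R1C1 = 3, R1C2 = 1, after which R2C2 would have to be in {6} for the 7 across but in {3,5,7,9} for the 17 down — contradiction. If R2C1 = 3: that forces R1C1 = 1, R1C2 = 3, after which R2C2 would have to be in {4} for the 7 across but in {1,2,8,9} for the 17 down — contradiction. So R2C1 = 2.
R2C2 = 7 − 2 = 5 completes the 7 across.
Given what's placed, R1C2 must be 1 to fit the 4 across and 17 down.
R3C2 = 17 − 10 = 7 completes the 17 down.
R1C1 = 4 − 1 = 3 completes the 4 across.
R3C1 = 8 − 7 = 1 completes the 8 across.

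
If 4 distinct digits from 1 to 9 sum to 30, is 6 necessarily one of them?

Yes

The only way to make 30 from 4 distinct digits is {6,7,8,9}, which contains 6.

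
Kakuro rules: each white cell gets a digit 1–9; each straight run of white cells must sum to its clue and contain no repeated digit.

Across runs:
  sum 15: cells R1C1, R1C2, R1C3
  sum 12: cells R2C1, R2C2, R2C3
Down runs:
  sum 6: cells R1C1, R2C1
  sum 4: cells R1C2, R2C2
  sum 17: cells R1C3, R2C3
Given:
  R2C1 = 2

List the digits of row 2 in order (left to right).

2, 1, 9

4 in 2 cells must be {1,3}; 17 in 2 cells must be {8,9}.
R1C1 = 6 − 2 = 4 completes the 6 down.
R1C2 = 3: the only remaining digit allowed by both the 15 across and the 4 down.
R1C3 = 15 − 7 = 8 completes the 15 across.
R2C2 = 4 − 3 = 1 completes the 4 down.
R2C3 = 12 − 3 = 9 completes the 12 across.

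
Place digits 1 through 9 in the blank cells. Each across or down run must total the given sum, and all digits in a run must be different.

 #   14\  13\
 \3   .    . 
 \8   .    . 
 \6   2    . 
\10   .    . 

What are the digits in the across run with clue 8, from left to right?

7 1

3 in 2 cells must be {1,2}.
Given what's placed, R1C1 must be 1 to fit the 3 across and 14 down.
R1C2 = 3 − 1 = 2 completes the 3 across.
R3C2 = 6 − 2 = 4 completes the 6 across.
Nothing is forced directly, so branch on R2C2, whose candidates are 1 or 6. If R2C2 = 6: then R2C1 would have to be in {2} for the 8 across but in {3,4,5,6,7,8} for the 14 down — contradiction. So R2C2 = 1.
R2C1 = 8 − 1 = 7 completes the 8 across.
R4C1 = 14 − 10 = 4 completes the 14 down.
R4C2 = 10 − 4 = 6 completes the 10 across.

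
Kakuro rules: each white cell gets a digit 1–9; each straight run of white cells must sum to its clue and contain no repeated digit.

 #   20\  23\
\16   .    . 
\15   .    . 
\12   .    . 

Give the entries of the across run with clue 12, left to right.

16 in 2 cells must be {7,9}; 23 in 3 cells must be {6,8,9}.
The 16 across and the 23 down share only 9, so R1C2 = 9.
Given what's placed, R3C2 must be 8 to fit the 12 across and 23 down.
R1C1 = 16 − 9 = 7 completes the 16 across.
R2C2 = 23 − 17 = 6 completes the 23 down.
R3C1 = 12 − 8 = 4 completes the 12 across.
R2C1 = 15 − 6 = 9 completes the 15 across.

4 8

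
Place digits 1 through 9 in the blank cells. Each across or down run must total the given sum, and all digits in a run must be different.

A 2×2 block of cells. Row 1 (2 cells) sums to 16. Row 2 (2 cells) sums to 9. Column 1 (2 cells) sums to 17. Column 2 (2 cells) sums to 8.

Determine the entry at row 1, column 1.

9

16 in 2 cells must be {7,9}; 17 in 2 cells must be {8,9}.
The 16 across and the 17 down share only 9, so (1,1) = 9.
(1,2) = 16 − 9 = 7 completes the 16 across.
(2,1) = 17 − 9 = 8 completes the 17 down.
(2,2) = 9 − 8 = 1 completes the 9 across.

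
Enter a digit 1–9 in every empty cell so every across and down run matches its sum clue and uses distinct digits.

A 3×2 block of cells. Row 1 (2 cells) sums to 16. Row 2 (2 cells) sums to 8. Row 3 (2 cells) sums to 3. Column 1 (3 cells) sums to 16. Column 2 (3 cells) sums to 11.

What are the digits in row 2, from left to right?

16 in 2 cells must be {7,9}; 3 in 2 cells must be {1,2}.
The 16 across and the 11 down share only 7, so (1,2) = 7.
Given what's placed, (3,2) must be 1 to fit the 3 across and 11 down.
(1,1) = 16 − 7 = 9 completes the 16 across.
(2,2) = 11 − 8 = 3 completes the 11 down.
(3,1) = 3 − 1 = 2 completes the 3 across.
(2,1) = 8 − 3 = 5 completes the 8 across.

5, 3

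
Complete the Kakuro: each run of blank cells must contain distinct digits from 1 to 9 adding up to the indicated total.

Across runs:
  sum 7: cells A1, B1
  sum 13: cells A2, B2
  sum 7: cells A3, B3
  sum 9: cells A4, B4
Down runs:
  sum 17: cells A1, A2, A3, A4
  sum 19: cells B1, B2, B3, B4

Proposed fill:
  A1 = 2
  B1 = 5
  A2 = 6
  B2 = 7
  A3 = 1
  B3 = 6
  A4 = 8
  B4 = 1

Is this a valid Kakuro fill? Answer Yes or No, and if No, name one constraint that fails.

Across: 2+5=7; 6+7=13; 1+6=7; 8+1=9. Down: 2+6+1+8=17; 5+7+6+1=19. No digit repeats within any run.

Yes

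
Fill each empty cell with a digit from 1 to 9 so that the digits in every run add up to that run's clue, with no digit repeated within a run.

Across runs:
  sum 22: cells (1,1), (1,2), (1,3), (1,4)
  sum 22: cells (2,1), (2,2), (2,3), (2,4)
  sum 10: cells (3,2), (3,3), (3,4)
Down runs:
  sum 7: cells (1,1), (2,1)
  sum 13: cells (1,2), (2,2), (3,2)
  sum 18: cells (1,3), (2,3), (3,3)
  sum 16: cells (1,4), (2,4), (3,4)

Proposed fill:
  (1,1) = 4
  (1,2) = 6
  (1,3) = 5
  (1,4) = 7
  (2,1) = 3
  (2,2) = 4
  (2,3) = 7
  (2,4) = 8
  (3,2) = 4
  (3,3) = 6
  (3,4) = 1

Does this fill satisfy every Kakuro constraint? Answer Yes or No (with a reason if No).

No — the down run (1,2)–(3,2) sums to 14, not 13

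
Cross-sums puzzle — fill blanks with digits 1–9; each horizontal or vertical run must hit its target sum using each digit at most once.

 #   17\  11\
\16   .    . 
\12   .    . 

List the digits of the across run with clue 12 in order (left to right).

8 4

16 in 2 cells must be {7,9}; 17 in 2 cells must be {8,9}.
The 16 across and the 17 down share only 9, so R1C1 = 9.
R1C2 = 16 − 9 = 7 completes the 16 across.
R2C1 = 17 − 9 = 8 completes the 17 down.
R2C2 = 12 − 8 = 4 completes the 12 across.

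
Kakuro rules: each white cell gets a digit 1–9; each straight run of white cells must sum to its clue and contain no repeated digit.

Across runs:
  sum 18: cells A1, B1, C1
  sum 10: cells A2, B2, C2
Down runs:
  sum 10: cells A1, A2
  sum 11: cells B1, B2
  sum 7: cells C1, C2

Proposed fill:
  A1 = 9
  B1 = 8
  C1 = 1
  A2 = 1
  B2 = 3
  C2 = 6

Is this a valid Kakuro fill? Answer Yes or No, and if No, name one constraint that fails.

Across: 9+8+1=18; 1+3+6=10. Down: 9+1=10; 8+3=11; 1+6=7. No digit repeats within any run.

Yes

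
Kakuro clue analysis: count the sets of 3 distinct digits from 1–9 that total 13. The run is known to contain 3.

3 distinct digits from 1–9 sum between 6 and 24.
Keeping only sets containing 3.
Enumerating: {1,3,9}, {2,3,8}, {3,4,6}.

3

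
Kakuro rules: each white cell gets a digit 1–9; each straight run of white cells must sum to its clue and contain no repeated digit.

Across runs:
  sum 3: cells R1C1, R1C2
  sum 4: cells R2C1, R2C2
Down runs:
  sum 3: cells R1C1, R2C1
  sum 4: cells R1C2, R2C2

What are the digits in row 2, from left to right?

3 in 2 cells must be {1,2}; 4 in 2 cells must be {1,3}.
The 3 across and the 4 down share only 1, so R1C2 = 1.
The 4 across and the 3 down share only 1, so R2C1 = 1.
R2C2 = 4 − 1 = 3 completes the 4 across.
R1C1 = 3 − 1 = 2 completes the 3 across.

1 3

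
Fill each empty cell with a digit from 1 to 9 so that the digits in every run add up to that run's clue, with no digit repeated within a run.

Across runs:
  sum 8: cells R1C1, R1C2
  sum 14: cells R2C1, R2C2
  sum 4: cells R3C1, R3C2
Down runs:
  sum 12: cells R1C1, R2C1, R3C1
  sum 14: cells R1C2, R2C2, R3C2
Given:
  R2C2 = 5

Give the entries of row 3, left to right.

1 3

4 in 2 cells must be {1,3}.
R2C1 = 14 − 5 = 9 completes the 14 across.
Given what's placed, R3C1 must be 1 to fit the 4 across and 12 down.
R3C2 = 4 − 1 = 3 completes the 4 across.
R1C1 = 12 − 10 = 2 completes the 12 down.
R1C2 = 8 − 2 = 6 completes the 8 across.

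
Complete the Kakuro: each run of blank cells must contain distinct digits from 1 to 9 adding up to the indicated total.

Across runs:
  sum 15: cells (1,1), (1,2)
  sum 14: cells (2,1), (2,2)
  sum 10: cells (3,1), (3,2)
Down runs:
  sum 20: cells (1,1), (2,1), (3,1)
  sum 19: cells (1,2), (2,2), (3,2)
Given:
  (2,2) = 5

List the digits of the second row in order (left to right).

9 5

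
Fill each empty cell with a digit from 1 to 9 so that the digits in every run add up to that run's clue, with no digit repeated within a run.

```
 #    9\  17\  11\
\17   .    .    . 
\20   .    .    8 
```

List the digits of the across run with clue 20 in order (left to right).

3, 9, 8

17 in 2 cells must be {8,9}.
R1C3 = 11 − 8 = 3 completes the 11 down.
R2C2 = 9: the only remaining digit allowed by both the 20 across and the 17 down.
R1C2 = 17 − 9 = 8 completes the 17 down.
R2C1 = 20 − 17 = 3 completes the 20 across.
R1C1 = 17 − 11 = 6 completes the 17 across.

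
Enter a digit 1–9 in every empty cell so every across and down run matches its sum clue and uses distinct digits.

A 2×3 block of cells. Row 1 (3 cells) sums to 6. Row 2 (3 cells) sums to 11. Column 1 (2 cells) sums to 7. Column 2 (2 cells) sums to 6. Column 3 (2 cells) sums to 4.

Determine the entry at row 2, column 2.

6 in 3 cells must be {1,2,3}; 4 in 2 cells must be {1,3}.
Nothing is forced directly, so branch on (1,2), whose candidates are 1 or 2. If (1,2) = 1: that forces (1,3) = 3, (2,2) = 5, after which (2,3) would have to be in {2,4} for the 11 across but in {1} for the 4 down — contradiction. So (1,2) = 2.
(2,2) = 6 − 2 = 4 completes the 6 down.
Given what's placed, (2,3) must be 1 to fit the 11 across and 4 down.
(1,3) = 4 − 1 = 3 completes the 4 down.
(2,1) = 11 − 5 = 6 completes the 11 across.
(1,1) = 6 − 5 = 1 completes the 6 across.

4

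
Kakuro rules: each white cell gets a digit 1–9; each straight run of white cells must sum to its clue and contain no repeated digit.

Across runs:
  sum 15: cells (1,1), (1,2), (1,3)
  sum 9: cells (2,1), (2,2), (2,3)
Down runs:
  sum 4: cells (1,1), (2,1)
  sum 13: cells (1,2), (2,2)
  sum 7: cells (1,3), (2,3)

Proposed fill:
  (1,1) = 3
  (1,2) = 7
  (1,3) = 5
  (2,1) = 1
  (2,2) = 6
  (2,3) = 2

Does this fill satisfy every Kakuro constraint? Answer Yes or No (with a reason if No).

Yes

Across: 3+7+5=15; 1+6+2=9. Down: 3+1=4; 7+6=13; 5+2=7. No digit repeats within any run.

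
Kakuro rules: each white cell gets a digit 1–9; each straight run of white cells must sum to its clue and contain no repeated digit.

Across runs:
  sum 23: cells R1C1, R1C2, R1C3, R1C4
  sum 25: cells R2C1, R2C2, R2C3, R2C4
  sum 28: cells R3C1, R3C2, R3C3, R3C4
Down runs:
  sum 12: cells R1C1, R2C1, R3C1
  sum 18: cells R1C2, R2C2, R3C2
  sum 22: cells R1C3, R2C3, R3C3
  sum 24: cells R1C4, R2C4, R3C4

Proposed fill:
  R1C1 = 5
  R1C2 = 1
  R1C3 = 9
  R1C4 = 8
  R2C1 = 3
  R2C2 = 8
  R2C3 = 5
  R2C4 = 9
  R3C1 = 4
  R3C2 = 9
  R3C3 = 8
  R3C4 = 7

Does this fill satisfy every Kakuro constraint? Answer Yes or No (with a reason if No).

Across: 5+1+9+8=23; 3+8+5+9=25; 4+9+8+7=28. Down: 5+3+4=12; 1+8+9=18; 9+5+8=22; 8+9+7=24. No digit repeats within any run.

Yes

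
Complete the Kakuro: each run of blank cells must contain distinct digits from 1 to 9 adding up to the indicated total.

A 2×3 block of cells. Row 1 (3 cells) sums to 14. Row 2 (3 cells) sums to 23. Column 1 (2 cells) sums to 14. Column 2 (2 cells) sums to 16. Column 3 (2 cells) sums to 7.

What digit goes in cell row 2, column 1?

23 in 3 cells must be {6,8,9}; 16 in 2 cells must be {7,9}.
The 23 across and the 16 down share only 9, so (2,2) = 9.
Given what's placed, (2,3) must be 6 to fit the 23 across and 7 down.
(1,2) = 16 − 9 = 7 completes the 16 down.
(1,3) = 7 − 6 = 1 completes the 7 down.
(2,1) = 23 − 15 = 8 completes the 23 across.
(1,1) = 14 − 8 = 6 completes the 14 across.

8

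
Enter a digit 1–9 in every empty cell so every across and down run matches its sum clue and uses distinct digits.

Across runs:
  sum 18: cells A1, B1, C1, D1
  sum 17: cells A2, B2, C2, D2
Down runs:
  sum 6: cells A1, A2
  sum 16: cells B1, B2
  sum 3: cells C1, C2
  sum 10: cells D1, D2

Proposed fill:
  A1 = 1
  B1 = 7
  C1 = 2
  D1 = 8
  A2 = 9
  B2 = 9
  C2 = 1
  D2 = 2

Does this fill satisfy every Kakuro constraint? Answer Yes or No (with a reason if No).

No — the across run A2–D2 sums to 21, not 17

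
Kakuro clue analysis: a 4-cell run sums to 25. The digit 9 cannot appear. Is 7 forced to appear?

The only way to make 25 from 4 distinct digits under that restriction is {4,6,7,8}, which contains 7.

Yes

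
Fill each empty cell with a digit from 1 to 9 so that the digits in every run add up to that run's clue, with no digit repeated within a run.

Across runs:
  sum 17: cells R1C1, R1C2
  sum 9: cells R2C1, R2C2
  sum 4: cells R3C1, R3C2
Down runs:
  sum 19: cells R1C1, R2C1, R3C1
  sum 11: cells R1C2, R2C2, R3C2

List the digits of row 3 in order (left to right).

3, 1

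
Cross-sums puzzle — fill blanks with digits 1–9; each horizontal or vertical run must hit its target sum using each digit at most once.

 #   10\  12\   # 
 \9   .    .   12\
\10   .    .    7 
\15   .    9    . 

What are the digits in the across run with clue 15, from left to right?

R3C3 = 12 − 7 = 5 completes the 12 down.
R3C1 = 15 − 14 = 1 completes the 15 across.
R2C1 = 2: the only remaining digit allowed by both the 10 across and the 10 down.
R2C2 = 10 − 9 = 1 completes the 10 across.
R1C1 = 10 − 3 = 7 completes the 10 down.
R1C2 = 9 − 7 = 2 completes the 9 across.

1 9 5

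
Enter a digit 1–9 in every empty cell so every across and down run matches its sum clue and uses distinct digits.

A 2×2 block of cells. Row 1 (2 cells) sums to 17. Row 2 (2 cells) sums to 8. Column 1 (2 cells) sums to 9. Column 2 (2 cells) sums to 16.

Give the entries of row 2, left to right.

17 in 2 cells must be {8,9}; 16 in 2 cells must be {7,9}.
The 17 across and the 9 down share only 8, so (1,1) = 8.
(1,2) = 17 − 8 = 9 completes the 17 across.
(2,1) = 9 − 8 = 1 completes the 9 down.
(2,2) = 8 − 1 = 7 completes the 8 across.

1, 7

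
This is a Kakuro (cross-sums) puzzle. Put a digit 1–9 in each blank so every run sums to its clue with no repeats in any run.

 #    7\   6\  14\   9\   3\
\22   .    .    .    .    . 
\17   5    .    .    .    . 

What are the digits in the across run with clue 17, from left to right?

3 in 2 cells must be {1,2}.
R1C1 = 7 − 5 = 2 completes the 7 down.
Given what's placed, R1C5 must be 1 to fit the 22 across and 3 down.
Given what's placed, R2C3 must be 6 to fit the 17 across and 14 down.
R2C5 = 3 − 1 = 2 completes the 3 down.
R1C3 = 14 − 6 = 8 completes the 14 down.
Given what's placed, R2C2 must be 1 to fit the 17 across and 6 down.
R2C4 = 17 − 14 = 3 completes the 17 across.

5 1 6 3 2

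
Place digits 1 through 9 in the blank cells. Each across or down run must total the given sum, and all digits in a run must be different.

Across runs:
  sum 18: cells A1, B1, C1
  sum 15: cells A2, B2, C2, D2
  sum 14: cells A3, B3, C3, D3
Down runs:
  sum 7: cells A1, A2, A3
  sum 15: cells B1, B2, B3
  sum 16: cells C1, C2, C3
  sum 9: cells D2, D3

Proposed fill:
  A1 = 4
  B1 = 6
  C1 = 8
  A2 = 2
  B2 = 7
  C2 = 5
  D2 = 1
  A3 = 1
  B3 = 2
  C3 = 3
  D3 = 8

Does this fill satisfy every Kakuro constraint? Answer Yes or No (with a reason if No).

Yes

Across: 4+6+8=18; 2+7+5+1=15; 1+2+3+8=14. Down: 4+2+1=7; 6+7+2=15; 8+5+3=16; 1+8=9. No digit repeats within any run.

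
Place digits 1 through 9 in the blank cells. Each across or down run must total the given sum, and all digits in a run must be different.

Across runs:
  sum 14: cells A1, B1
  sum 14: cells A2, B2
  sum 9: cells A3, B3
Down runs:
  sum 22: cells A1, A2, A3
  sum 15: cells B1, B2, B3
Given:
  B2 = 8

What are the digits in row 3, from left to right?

A2 = 14 − 8 = 6 completes the 14 across.
A3 = 7: the only remaining digit allowed by both the 9 across and the 22 down.
B3 = 9 − 7 = 2 completes the 9 across.
A1 = 22 − 13 = 9 completes the 22 down.
B1 = 14 − 9 = 5 completes the 14 across.

7 2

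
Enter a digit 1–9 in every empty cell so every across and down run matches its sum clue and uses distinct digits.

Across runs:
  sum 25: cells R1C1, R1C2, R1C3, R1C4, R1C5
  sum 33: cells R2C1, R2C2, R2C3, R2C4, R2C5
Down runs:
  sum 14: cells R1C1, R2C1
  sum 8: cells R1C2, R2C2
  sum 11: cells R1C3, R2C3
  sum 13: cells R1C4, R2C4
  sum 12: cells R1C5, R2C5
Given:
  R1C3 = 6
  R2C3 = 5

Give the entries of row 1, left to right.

5 1 6 9 4

Given what's placed, R2C2 must be 7 to fit the 33 across and 8 down.
R1C2 = 8 − 7 = 1 completes the 8 down.
Nothing is forced directly, so branch on R2C1, whose candidates are 8 or 9. If R2C1 = 8: then R1C1 would have to be in {2,3,4,5,7,8,9} for the 25 across but in {6} for the 14 down — contradiction. So R2C1 = 9.
R1C1 = 14 − 9 = 5 completes the 14 down.
Nothing is forced directly, so branch on R2C4, whose candidates are 4 or 8. If R2C4 = 8: then R1C4 would have to be in {4,9} for the 25 across but in {5} for the 13 down — contradiction. So R2C4 = 4.
R1C4 = 13 − 4 = 9 completes the 13 down.
R1C5 = 25 − 21 = 4 completes the 25 across.
R2C5 = 33 − 25 = 8 completes the 33 across.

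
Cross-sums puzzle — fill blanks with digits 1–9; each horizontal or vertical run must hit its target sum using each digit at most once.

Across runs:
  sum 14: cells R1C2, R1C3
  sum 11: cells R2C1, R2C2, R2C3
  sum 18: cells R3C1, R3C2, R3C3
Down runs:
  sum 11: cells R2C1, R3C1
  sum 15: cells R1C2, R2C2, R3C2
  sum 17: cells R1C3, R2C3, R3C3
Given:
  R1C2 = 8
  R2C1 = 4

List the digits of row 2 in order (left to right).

4 5 2

R1C3 = 14 − 8 = 6 completes the 14 across.
R2C3 = 2: the only remaining digit allowed by both the 11 across and the 17 down.
R3C1 = 11 − 4 = 7 completes the 11 down.
R3C3 = 17 − 8 = 9 completes the 17 down.
R2C2 = 11 − 6 = 5 completes the 11 across.
R3C2 = 18 − 16 = 2 completes the 18 across.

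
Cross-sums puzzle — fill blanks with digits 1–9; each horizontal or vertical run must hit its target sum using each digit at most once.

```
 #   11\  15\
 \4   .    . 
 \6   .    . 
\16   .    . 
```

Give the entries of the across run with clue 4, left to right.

4 in 2 cells must be {1,3}; 16 in 2 cells must be {7,9}.
The 16 across and the 11 down share only 7, so R3C1 = 7.
R3C2 = 16 − 7 = 9 completes the 16 across.
Given what's placed, R1C2 must be 1 to fit the 4 across and 15 down.
R2C1 = 1: the only remaining digit allowed by both the 6 across and the 11 down.
R2C2 = 6 − 1 = 5 completes the 6 across.
R1C1 = 4 − 1 = 3 completes the 4 across.

3, 1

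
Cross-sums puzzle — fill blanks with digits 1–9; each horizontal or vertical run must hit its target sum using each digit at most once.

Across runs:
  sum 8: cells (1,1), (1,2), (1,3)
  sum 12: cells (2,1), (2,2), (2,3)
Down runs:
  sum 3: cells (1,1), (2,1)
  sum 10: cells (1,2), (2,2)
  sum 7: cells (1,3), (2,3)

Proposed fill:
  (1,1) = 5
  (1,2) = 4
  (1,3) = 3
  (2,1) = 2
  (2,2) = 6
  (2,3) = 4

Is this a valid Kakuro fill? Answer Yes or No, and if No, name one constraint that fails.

No — the down run (1,1)–(2,1) sums to 7, not 3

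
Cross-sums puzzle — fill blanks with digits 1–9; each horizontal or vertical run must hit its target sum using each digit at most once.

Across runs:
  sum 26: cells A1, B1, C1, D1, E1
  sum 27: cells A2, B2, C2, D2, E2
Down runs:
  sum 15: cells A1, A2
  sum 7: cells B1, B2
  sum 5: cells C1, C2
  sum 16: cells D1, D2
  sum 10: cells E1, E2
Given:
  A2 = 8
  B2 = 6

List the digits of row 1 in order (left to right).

16 in 2 cells must be {7,9}.
A1 = 15 − 8 = 7 completes the 15 down.
B1 = 7 − 6 = 1 completes the 7 down.
D1 = 9: the only remaining digit allowed by both the 26 across and the 16 down.
D2 = 16 − 9 = 7 completes the 16 down.
No cell is forced outright now. C1 can only be 3 or 4 (the digits allowed by both its 26 across and its 5 down). If C1 = 4: then E1 would have to be in {5} for the 26 across but in {1,2,3,4,6,7,8,9} for the 10 down — contradiction. So C1 = 3.
E1 = 26 − 20 = 6 completes the 26 across.

7 1 3 9 6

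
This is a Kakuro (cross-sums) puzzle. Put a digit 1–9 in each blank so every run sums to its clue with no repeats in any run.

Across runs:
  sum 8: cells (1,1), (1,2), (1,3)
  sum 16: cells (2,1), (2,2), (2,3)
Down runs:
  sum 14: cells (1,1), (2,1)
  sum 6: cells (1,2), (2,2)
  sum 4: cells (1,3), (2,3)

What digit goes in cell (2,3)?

4 in 2 cells must be {1,3}.
The 8 across and the 14 down share only 5, so (1,1) = 5.
Given what's placed, (1,3) must be 1 to fit the 8 across and 4 down.
(2,1) = 14 − 5 = 9 completes the 14 down.
(2,3) = 4 − 1 = 3 completes the 4 down.
(1,2) = 8 − 6 = 2 completes the 8 across.
(2,2) = 16 − 12 = 4 completes the 16 across.

3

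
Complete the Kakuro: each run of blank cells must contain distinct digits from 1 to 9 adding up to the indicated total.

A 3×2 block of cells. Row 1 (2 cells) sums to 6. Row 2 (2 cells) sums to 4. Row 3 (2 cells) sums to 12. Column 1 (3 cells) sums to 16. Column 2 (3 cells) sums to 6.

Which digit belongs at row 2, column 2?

1

4 in 2 cells must be {1,3}; 6 in 3 cells must be {1,2,3}.
The 12 across and the 6 down share only 3, so (3,2) = 3.
Given what's placed, (2,2) must be 1 to fit the 4 across and 6 down.
(3,1) = 12 − 3 = 9 completes the 12 across.
(1,2) = 6 − 4 = 2 completes the 6 down.
(2,1) = 4 − 1 = 3 completes the 4 across.
(1,1) = 6 − 2 = 4 completes the 6 across.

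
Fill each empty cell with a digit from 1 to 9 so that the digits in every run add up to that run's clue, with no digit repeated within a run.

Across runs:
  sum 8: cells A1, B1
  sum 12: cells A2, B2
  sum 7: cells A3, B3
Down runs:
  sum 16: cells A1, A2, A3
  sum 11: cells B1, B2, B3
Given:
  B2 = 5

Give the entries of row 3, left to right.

Given what's placed, B1 must be 2 to fit the 8 across and 11 down.
A2 = 12 − 5 = 7 completes the 12 across.
B3 = 11 − 7 = 4 completes the 11 down.
A1 = 8 − 2 = 6 completes the 8 across.
A3 = 7 − 4 = 3 completes the 7 across.

3 4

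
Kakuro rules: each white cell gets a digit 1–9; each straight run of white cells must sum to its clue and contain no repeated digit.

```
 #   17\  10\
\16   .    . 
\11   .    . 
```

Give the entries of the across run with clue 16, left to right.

9 7

16 in 2 cells must be {7,9}; 17 in 2 cells must be {8,9}.
The 16 across and the 17 down share only 9, so R1C1 = 9.
R1C2 = 16 − 9 = 7 completes the 16 across.
R2C1 = 17 − 9 = 8 completes the 17 down.
R2C2 = 11 − 8 = 3 completes the 11 across.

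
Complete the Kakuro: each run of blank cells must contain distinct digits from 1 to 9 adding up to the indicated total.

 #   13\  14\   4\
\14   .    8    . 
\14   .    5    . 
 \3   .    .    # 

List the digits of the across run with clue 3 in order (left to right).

2 1

3 in 2 cells must be {1,2}; 4 in 2 cells must be {1,3}.
R1C3 = 1: the only remaining digit allowed by both the 14 across and the 4 down.
R2C3 = 4 − 1 = 3 completes the 4 down.
R3C2 = 14 − 13 = 1 completes the 14 down.
R1C1 = 14 − 9 = 5 completes the 14 across.
R2C1 = 14 − 8 = 6 completes the 14 across.
R3C1 = 3 − 1 = 2 completes the 3 across.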